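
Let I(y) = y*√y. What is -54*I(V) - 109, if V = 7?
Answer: -109 - 378*√7 ≈ -1109.1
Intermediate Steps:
I(y) = y^(3/2)
-54*I(V) - 109 = -378*√7 - 109 = -109 - 378*√7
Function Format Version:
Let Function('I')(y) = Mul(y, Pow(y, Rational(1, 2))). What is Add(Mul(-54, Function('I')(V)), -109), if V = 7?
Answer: Add(-109, Mul(-378, Pow(7, Rational(1, 2)))) ≈ -1109.1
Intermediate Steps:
Function('I')(y) = Pow(y, Rational(3, 2))
Add(Mul(-54, Function('I')(V)), -109) = Add(Mul(-54, Pow(7, Rational(3, 2))), -109) = Add(Mul(-54, Mul(7, Pow(7, Rational(1, 2)))), -109) = Add(Mul(-378, Pow(7, Rational(1, 2))), -109) = Add(-109, Mul(-378, Pow(7, Rational(1, 2))))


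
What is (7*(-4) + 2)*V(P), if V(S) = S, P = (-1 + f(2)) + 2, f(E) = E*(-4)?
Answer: 182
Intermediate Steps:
f(E) = -4*E
P = -7 (P = (-1 - 4*2) + 2 = (-1 - 8) + 2 = -9 + 2 = -7)
(7*(-4) + 2)*V(P) = (7*(-4) + 2)*(-7) = (-28 + 2)*(-7) = -26*(-7) = 182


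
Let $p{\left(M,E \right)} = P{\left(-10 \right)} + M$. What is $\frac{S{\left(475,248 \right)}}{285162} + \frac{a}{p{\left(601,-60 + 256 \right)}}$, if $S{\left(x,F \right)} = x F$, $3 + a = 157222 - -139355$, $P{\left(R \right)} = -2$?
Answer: $\frac{42321098594}{85406019} \approx 495.53$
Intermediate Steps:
$p{\left(M,E \right)} = -2 + M$
$a = 296574$ ($a = -3 + \left(157222 - -139355\right) = -3 + \left(157222 + 139355\right) = -3 + 296577 = 296574$)
$S{\left(x,F \right)} = F x$
$\frac{S{\left(475,248 \right)}}{285162} + \frac{a}{p{\left(601,-60 + 256 \right)}} = \frac{248 \cdot 475}{285162} + \frac{296574}{-2 + 601} = 117800 \cdot \frac{1}{285162} + \frac{296574}{599} = \frac{58900}{142581} + 296574 \cdot \frac{1}{599} = \frac{58900}{142581} + \frac{296574}{599} = \frac{42321098594}{85406019}$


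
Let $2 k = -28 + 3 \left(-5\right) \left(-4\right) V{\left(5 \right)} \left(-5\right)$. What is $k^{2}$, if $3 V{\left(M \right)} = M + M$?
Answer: $264196$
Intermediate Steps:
$V{\left(M \right)} = \frac{2 M}{3}$ ($V{\left(M \right)} = \frac{M + M}{3} = \frac{2 M}{3}$)
$k = -514$ ($k = \frac{-28 + 3 \left(-5\right) \left(-4\right) \frac{2}{3} \cdot 5 \left(-5\right)}{2} = \frac{-28 + \left(-15\right) \left(-4\right) \frac{10}{3} \left(-5\right)}{2} = \frac{-28 + 60 \left(- \frac{50}{3}\right)}{2} = \frac{-28 - 1000}{2} = \frac{1}{2} \left(-1028\right) = -514$)
$k^{2} = \left(-514\right)^{2} = 264196$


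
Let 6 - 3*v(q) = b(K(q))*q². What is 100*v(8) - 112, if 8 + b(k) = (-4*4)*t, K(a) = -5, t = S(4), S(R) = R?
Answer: 153688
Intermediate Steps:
t = 4
b(k) = -72 (b(k) = -8 - 4*4*4 = -8 - 16*4 = -8 - 64 = -72)
v(q) = 2 + 24*q² (v(q) = 2 - (-24)*q² = 2 + 24*q²)
100*v(8) - 112 = 100*(2 + 24*8²) - 112 = 100*(2 + 24*64) - 112 = 100*(2 + 1536) - 112 = 100*1538 - 112 = 153800 - 112 = 153688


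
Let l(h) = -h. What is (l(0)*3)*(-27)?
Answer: 0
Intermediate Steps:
(l(0)*3)*(-27) = (-1*0*3)*(-27) = (0*3)*(-27) = 0*(-27) = 0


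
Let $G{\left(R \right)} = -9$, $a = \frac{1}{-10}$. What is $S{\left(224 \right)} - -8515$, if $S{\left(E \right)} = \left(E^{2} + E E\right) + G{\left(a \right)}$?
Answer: $108858$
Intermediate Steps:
$a = - \frac{1}{10} \approx -0.1$
$S{\left(E \right)} = -9 + 2 E^{2}$ ($S{\left(E \right)} = \left(E^{2} + E E\right) - 9 = \left(E^{2} + E^{2}\right) - 9 = 2 E^{2} - 9 = -9 + 2 E^{2}$)
$S{\left(224 \right)} - -8515 = \left(-9 + 2 \cdot 224^{2}\right) - -8515 = \left(-9 + 2 \cdot 50176\right) + 8515 = \left(-9 + 100352\right) + 8515 = 100343 + 8515 = 108858$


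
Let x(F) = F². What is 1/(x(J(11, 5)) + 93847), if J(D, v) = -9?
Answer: 1/93928 ≈ 1.0646e-5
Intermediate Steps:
1/(x(J(11, 5)) + 93847) = 1/((-9)² + 93847) = 1/(81 + 93847) = 1/93928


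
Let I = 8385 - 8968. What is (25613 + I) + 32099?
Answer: 57129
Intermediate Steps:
I = -583
(25613 + I) + 32099 = (25613 - 583) + 32099 = 25030 + 32099 = 57129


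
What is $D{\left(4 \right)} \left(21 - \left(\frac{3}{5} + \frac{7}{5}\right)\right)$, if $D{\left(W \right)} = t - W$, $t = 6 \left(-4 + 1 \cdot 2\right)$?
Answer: $-304$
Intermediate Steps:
$t = -12$ ($t = 6 \left(-4 + 2\right) = 6 \left(-2\right) = -12$)
$D{\left(W \right)} = -12 - W$
$D{\left(4 \right)} \left(21 - \left(\frac{3}{5} + \frac{7}{5}\right)\right) = \left(-12 - 4\right) \left(21 - \left(\frac{3}{5} + \frac{7}{5}\right)\right) = \left(-12 - 4\right) \left(21 - 2\right) = - 16 \left(21 - 2\right) = \left(-16\right) 19 = -304$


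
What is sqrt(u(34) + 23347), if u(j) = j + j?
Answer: sqrt(23415) ≈ 153.02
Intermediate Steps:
u(j) = 2*j
sqrt(u(34) + 23347) = sqrt(2*34 + 23347) = sqrt(68 + 23347) = sqrt(23415)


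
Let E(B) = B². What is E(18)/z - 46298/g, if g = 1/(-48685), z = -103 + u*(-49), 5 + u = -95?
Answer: 1201391663326/533 ≈ 2.2540e+9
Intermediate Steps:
u = -100 (u = -5 - 95 = -100)
z = 4797 (z = -103 - 100*(-49) = -103 + 4900 = 4797)
g = -1/48685 ≈ -2.0540e-5
E(18)/z - 46298/g = 18²/4797 - 46298/(-1/48685) = 324*(1/4797) - 46298*(-48685) = 36/533 + 2254018130 = 1201391663326/533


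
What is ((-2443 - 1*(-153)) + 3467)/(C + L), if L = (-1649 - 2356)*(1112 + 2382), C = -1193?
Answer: -1177/13994663 ≈ -8.4103e-5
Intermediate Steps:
L = -13993470 (L = -4005*3494 = -13993470)
((-2443 - 1*(-153)) + 3467)/(C + L) = ((-2443 - 1*(-153)) + 3467)/(-1193 - 13993470) = ((-2443 + 153) + 3467)/(-13994663) = (-2290 + 3467)*(-1/13994663) = 1177*(-1/13994663) = -1177/13994663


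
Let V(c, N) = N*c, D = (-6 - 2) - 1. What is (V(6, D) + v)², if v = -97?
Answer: 22801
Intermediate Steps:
D = -9 (D = -8 - 1 = -9)
(V(6, D) + v)² = (-9*6 - 97)² = (-54 - 97)² = (-151)² = 22801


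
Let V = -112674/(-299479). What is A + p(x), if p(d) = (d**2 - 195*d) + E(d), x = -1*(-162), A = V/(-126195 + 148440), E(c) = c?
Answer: -11511781055882/2220636785 ≈ -5184.0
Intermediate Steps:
V = 112674/299479 (V = -112674*(-1/299479) = 112674/299479 ≈ 0.37623)
A = 37558/2220636785 (A = 112674/(299479*(-126195 + 148440)) = (112674/299479)/22245 = (112674/299479)*(1/22245) = 37558/2220636785 ≈ 1.6913e-5)
x = 162
p(d) = d**2 - 194*d (p(d) = (d**2 - 195*d) + d = d**2 - 194*d)
A + p(x) = 37558/2220636785 + 162*(-194 + 162) = 37558/2220636785 + 162*(-32) = 37558/2220636785 - 5184 = -11511781055882/2220636785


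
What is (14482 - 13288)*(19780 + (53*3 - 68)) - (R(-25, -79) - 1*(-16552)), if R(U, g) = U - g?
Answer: 23709368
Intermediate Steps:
(14482 - 13288)*(19780 + (53*3 - 68)) - (R(-25, -79) - 1*(-16552)) = (14482 - 13288)*(19780 + (53*3 - 68)) - ((-25 - 1*(-79)) - 1*(-16552)) = 1194*(19780 + (159 - 68)) - ((-25 + 79) + 16552) = 1194*(19780 + 91) - (54 + 16552) = 1194*19871 - 1*16606 = 23725974 - 16606 = 23709368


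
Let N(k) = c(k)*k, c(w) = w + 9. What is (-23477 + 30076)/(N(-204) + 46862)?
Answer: 6599/86642 ≈ 0.076164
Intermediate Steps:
c(w) = 9 + w
N(k) = k*(9 + k) (N(k) = (9 + k)*k = k*(9 + k))
(-23477 + 30076)/(N(-204) + 46862) = (-23477 + 30076)/(-204*(9 - 204) + 46862) = 6599/(-204*(-195) + 46862) = 6599/(39780 + 46862) = 6599/86642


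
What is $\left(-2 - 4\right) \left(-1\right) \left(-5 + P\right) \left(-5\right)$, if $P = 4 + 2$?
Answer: $-30$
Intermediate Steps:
$P = 6$
$\left(-2 - 4\right) \left(-1\right) \left(-5 + P\right) \left(-5\right) = \left(-2 - 4\right) \left(-1\right) \left(-5 + 6\right) \left(-5\right) = \left(-6\right) \left(-1\right) 1 \left(-5\right) = 6 \left(-5\right) = -30$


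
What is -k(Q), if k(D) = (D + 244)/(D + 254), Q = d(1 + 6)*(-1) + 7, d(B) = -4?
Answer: -51/53 ≈ -0.96226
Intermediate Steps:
Q = 11 (Q = -4*(-1) + 7 = 4 + 7 = 11)
k(D) = (244 + D)/(254 + D)
-k(Q) = -(244 + 11)/(254 + 11) = -255/265 = -1*51/53 = -51/53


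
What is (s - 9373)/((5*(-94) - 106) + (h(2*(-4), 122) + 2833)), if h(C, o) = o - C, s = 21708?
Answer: 12335/2387 ≈ 5.1676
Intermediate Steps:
(s - 9373)/((5*(-94) - 106) + (h(2*(-4), 122) + 2833)) = (21708 - 9373)/((5*(-94) - 106) + ((122 - 2*(-4)) + 2833)) = 12335/((-470 - 106) + ((122 - 1*(-8)) + 2833)) = 12335/(-576 + ((122 + 8) + 2833)) = 12335/(-576 + (130 + 2833)) = 12335/(-576 + 2963) = 12335/2387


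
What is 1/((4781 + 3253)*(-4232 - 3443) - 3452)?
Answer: -1/61664402 ≈ -1.6217e-8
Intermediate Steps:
1/((4781 + 3253)*(-4232 - 3443) - 3452) = 1/(8034*(-7675) - 3452) = 1/(-61660950 - 3452) = 1/(-61664402) = -1/61664402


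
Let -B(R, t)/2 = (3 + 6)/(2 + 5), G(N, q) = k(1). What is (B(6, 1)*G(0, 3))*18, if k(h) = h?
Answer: -324/7 ≈ -46.286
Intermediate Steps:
G(N, q) = 1
B(R, t) = -18/7 (B(R, t) = -2*(3 + 6)/(2 + 5) = -18/7)
(B(6, 1)*G(0, 3))*18 = -18/7*1*18 = -18/7*18 = -324/7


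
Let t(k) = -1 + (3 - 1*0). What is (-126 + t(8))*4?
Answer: -496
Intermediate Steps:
t(k) = 2 (t(k) = -1 + (3 + 0) = -1 + 3 = 2)
(-126 + t(8))*4 = (-126 + 2)*4 = -124*4 = -496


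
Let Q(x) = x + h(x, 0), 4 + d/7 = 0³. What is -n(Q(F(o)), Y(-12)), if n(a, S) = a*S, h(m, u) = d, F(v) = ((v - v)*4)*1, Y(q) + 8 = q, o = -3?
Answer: -560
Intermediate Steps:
Y(q) = -8 + q
F(v) = 0 (F(v) = (0*4)*1 = 0*1 = 0)
d = -28 (d = -28 + 7*0³ = -28 + 7*0 = -28 + 0 = -28)
h(m, u) = -28
Q(x) = -28 + x (Q(x) = x - 28 = -28 + x)
n(a, S) = S*a
-n(Q(F(o)), Y(-12)) = -(-8 - 12)*(-28 + 0) = -(-20)*(-28) = -1*560 = -560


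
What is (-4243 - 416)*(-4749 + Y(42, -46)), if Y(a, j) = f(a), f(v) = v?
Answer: 21929913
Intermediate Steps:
Y(a, j) = a
(-4243 - 416)*(-4749 + Y(42, -46)) = (-4243 - 416)*(-4749 + 42) = -4659*(-4707) = 21929913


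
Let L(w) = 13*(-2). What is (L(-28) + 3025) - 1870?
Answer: 1129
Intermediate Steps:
L(w) = -26
(L(-28) + 3025) - 1870 = (-26 + 3025) - 1870 = 2999 - 1870 = 1129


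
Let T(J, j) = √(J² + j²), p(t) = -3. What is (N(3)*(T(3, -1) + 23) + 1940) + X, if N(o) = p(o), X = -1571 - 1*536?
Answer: -236 - 3*√10 ≈ -245.49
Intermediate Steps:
X = -2107 (X = -1571 - 536 = -2107)
N(o) = -3
(N(3)*(T(3, -1) + 23) + 1940) + X = (-3*(√(3² + (-1)²) + 23) + 1940) - 2107 = (-3*(√(9 + 1) + 23) + 1940) - 2107 = (-3*(√10 + 23) + 1940) - 2107 = (-3*(23 + √10) + 1940) - 2107 = ((-69 - 3*√10) + 1940) - 2107 = (1871 - 3*√10) - 2107 = -236 - 3*√10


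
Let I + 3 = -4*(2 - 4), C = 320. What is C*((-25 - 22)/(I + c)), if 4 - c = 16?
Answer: 15040/7 ≈ 2148.6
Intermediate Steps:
c = -12 (c = 4 - 1*16 = 4 - 16 = -12)
I = 5 (I = -3 - 4*(2 - 4) = -3 - 4*(-2) = -3 + 8 = 5)
C*((-25 - 22)/(I + c)) = 320*((-25 - 22)/(5 - 12)) = 320*(-47/(-7)) = 320*(-47*(-⅐)) = 320*(47/7) = 15040/7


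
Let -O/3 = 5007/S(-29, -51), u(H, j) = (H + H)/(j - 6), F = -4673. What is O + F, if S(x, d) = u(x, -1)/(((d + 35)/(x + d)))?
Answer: -1460317/290 ≈ -5035.6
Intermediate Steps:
u(H, j) = 2*H/(-6 + j) (u(H, j) = (2*H)/(-6 + j) = 2*H/(-6 + j))
S(x, d) = -2*x*(d + x)/(7*(35 + d)) (S(x, d) = (2*x/(-6 - 1))/(((d + 35)/(x + d))) = (2*x/(-7))/(((35 + d)/(d + x))) = (2*x*(-1/7))/(((35 + d)/(d + x))) = (-2*x/7)*((d + x)/(35 + d)) = -2*x*(d + x)/(7*(35 + d)))
O = -105147/290 (O = -15021/((-2*(-29)*(-51 - 29)/(245 + 7*(-51)))) = -15021/((-2*(-29)*(-80)/(245 - 357))) = -15021/((-2*(-29)*(-80)/(-112))) = -15021/((-2*(-29)*(-1/112)*(-80))) = -15021/290/7 = -15021*7/290 = -3*35049/290 = -105147/290 ≈ -362.58)
O + F = -105147/290 - 4673 = -1460317/290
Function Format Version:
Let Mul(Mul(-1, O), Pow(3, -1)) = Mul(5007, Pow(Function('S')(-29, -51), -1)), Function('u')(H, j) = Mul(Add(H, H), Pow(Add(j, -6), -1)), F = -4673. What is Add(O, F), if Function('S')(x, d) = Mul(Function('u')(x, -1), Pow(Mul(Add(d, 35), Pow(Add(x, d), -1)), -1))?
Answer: Rational(-1460317, 290) ≈ -5035.6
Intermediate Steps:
Function('u')(H, j) = Mul(2, H, Pow(Add(-6, j), -1)) (Function('u')(H, j) = Mul(Mul(2, H), Pow(Add(-6, j), -1)) = Mul(2, H, Pow(Add(-6, j), -1)))
Function('S')(x, d) = Mul(Rational(-2, 7), x, Pow(Add(35, d), -1), Add(d, x)) (Function('S')(x, d) = Mul(Mul(2, x, Pow(Add(-6, -1), -1)), Pow(Mul(Add(d, 35), Pow(Add(x, d), -1)), -1)) = Mul(Mul(2, x, Pow(-7, -1)), Pow(Mul(Add(35, d), Pow(Add(d, x), -1)), -1)) = Mul(Mul(2, x, Rational(-1, 7)), Pow(Mul(Pow(Add(d, x), -1), Add(35, d)), -1)) = Mul(Mul(Rational(-2, 7), x), Mul(Pow(Add(35, d), -1), Add(d, x))) = Mul(Rational(-2, 7), x, Pow(Add(35, d), -1), Add(d, x)))
O = Rational(-105147, 290) (O = Mul(-3, Mul(5007, Pow(Mul(-2, -29, Pow(Add(245, Mul(7, -51)), -1), Add(-51, -29)), -1))) = Mul(-3, Mul(5007, Pow(Mul(-2, -29, Pow(Add(245, -357), -1), -80), -1))) = Mul(-3, Mul(5007, Pow(Mul(-2, -29, Pow(-112, -1), -80), -1))) = Mul(-3, Mul(5007, Pow(Mul(-2, -29, Rational(-1, 112), -80), -1))) = Mul(-3, Mul(5007, Pow(Rational(290, 7), -1))) = Mul(-3, Mul(5007, Rational(7, 290))) = Mul(-3, Rational(35049, 290)) = Rational(-105147, 290) ≈ -362.58)
Add(O, F) = Add(Rational(-105147, 290), -4673) = Rational(-1460317, 290)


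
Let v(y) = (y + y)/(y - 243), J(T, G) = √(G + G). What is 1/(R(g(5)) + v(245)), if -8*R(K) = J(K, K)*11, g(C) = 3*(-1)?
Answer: 7840/1921163 + 44*I*√6/1921163 ≈ 0.0040809 + 5.61e-5*I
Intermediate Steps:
g(C) = -3
J(T, G) = √2*√G (J(T, G) = √(2*G) = √2*√G)
R(K) = -11*√2*√K/8 (R(K) = -√2*√K*11/8 = -11*√2*√K/8)
v(y) = 2*y/(-243 + y) (v(y) = (2*y)/(-243 + y) = 2*y/(-243 + y))
1/(R(g(5)) + v(245)) = 1/(-11*√2*√(-3)/8 + 2*245/(-243 + 245)) = 1/(-11*√2*I*√3/8 + 2*245/2) = 1/(-11*I*√6/8 + 2*245*(½)) = 1/(-11*I*√6/8 + 245) = 1/(245 - 11*I*√6/8)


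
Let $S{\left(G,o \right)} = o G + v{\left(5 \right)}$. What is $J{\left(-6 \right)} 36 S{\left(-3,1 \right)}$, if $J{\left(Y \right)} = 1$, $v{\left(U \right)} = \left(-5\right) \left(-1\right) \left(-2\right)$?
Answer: $-468$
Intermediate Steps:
$v{\left(U \right)} = -10$ ($v{\left(U \right)} = 5 \left(-2\right) = -10$)
$S{\left(G,o \right)} = -10 + G o$ ($S{\left(G,o \right)} = o G - 10 = G o - 10 = -10 + G o$)
$J{\left(-6 \right)} 36 S{\left(-3,1 \right)} = 1 \cdot 36 \left(-10 - 3\right) = 36 \left(-10 - 3\right) = 36 \left(-13\right) = -468$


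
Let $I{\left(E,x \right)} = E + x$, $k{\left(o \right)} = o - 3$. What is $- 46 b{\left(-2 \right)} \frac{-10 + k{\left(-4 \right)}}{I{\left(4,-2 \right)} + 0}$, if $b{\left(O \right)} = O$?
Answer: $-782$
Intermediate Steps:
$k{\left(o \right)} = -3 + o$ ($k{\left(o \right)} = o - 3 = -3 + o$)
$- 46 b{\left(-2 \right)} \frac{-10 + k{\left(-4 \right)}}{I{\left(4,-2 \right)} + 0} = \left(-46\right) \left(-2\right) \frac{-10 - 7}{\left(4 - 2\right) + 0} = 92 \frac{-10 - 7}{2 + 0} = 92 \left(- \frac{17}{2}\right) = -782$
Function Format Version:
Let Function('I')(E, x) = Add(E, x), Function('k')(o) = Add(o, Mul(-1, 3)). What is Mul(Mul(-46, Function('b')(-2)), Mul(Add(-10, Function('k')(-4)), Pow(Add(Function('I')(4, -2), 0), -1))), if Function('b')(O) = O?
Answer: -782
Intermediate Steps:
Function('k')(o) = Add(-3, o) (Function('k')(o) = Add(o, -3) = Add(-3, o))
Mul(Mul(-46, Function('b')(-2)), Mul(Add(-10, Function('k')(-4)), Pow(Add(Function('I')(4, -2), 0), -1))) = Mul(Mul(-46, -2), Mul(Add(-10, Add(-3, -4)), Pow(Add(Add(4, -2), 0), -1))) = Mul(92, Mul(Add(-10, -7), Pow(Add(2, 0), -1))) = Mul(92, Mul(-17, Pow(2, -1))) = Mul(92, Mul(-17, Rational(1, 2))) = Mul(92, Rational(-17, 2)) = -782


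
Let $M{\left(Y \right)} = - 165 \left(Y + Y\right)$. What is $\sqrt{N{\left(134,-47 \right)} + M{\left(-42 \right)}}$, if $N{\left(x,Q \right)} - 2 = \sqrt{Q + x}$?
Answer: $\sqrt{13862 + \sqrt{87}} \approx 117.78$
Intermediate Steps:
$N{\left(x,Q \right)} = 2 + \sqrt{Q + x}$
$M{\left(Y \right)} = - 330 Y$ ($M{\left(Y \right)} = - 165 \cdot 2 Y = - 330 Y$)
$\sqrt{N{\left(134,-47 \right)} + M{\left(-42 \right)}} = \sqrt{\left(2 + \sqrt{-47 + 134}\right) - -13860} = \sqrt{\left(2 + \sqrt{87}\right) + 13860} = \sqrt{13862 + \sqrt{87}}$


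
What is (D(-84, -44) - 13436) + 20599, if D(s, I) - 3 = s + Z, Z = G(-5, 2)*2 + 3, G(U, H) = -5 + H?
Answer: 7079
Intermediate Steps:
Z = -3 (Z = (-5 + 2)*2 + 3 = -3*2 + 3 = -6 + 3 = -3)
D(s, I) = s (D(s, I) = 3 + (s - 3) = 3 + (-3 + s) = s)
(D(-84, -44) - 13436) + 20599 = (-84 - 13436) + 20599 = -13520 + 20599 = 7079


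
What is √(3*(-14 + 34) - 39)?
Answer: √21 ≈ 4.5826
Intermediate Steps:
√(3*(-14 + 34) - 39) = √(3*20 - 39) = √(60 - 39) = √21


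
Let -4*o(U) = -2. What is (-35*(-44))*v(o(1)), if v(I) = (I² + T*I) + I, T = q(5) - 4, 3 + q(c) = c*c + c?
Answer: 18865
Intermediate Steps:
o(U) = ½ (o(U) = -¼*(-2) = ½)
q(c) = -3 + c + c² (q(c) = -3 + (c*c + c) = -3 + (c² + c) = -3 + (c + c²) = -3 + c + c²)
T = 23 (T = (-3 + 5 + 5²) - 4 = (-3 + 5 + 25) - 4 = 27 - 4 = 23)
v(I) = I² + 24*I (v(I) = (I² + 23*I) + I = I² + 24*I)
(-35*(-44))*v(o(1)) = (-35*(-44))*((24 + ½)/2) = 1540*((½)*(49/2)) = 1540*(49/4) = 18865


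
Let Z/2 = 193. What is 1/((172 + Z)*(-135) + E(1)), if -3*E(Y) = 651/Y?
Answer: -1/75547 ≈ -1.3237e-5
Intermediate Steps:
Z = 386 (Z = 2*193 = 386)
E(Y) = -217/Y
1/((172 + Z)*(-135) + E(1)) = 1/((172 + 386)*(-135) - 217/1) = 1/(558*(-135) - 217*1) = 1/(-75330 - 217) = 1/(-75547) = -1/75547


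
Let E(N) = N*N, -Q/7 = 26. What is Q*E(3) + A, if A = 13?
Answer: -1625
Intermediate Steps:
Q = -182 (Q = -7*26 = -182)
E(N) = N²
Q*E(3) + A = -182*3² + 13 = -182*9 + 13 = -1638 + 13 = -1625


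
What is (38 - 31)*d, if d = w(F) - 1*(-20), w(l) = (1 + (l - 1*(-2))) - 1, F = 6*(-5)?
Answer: -56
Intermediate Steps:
F = -30
w(l) = 2 + l (w(l) = (1 + (l + 2)) - 1 = (1 + (2 + l)) - 1 = (3 + l) - 1 = 2 + l)
d = -8 (d = (2 - 30) - 1*(-20) = -28 + 20 = -8)
(38 - 31)*d = (38 - 31)*(-8) = 7*(-8) = -56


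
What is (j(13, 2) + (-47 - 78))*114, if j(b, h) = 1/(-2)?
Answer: -14307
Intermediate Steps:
j(b, h) = -½ (j(b, h) = 1*(-½) = -½)
(j(13, 2) + (-47 - 78))*114 = (-½ + (-47 - 78))*114 = (-½ - 125)*114 = -251/2*114 = -14307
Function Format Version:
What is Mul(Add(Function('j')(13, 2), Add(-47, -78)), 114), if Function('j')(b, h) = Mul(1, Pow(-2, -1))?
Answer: -14307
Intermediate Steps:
Function('j')(b, h) = Rational(-1, 2) (Function('j')(b, h) = Mul(1, Rational(-1, 2)) = Rational(-1, 2))
Mul(Add(Function('j')(13, 2), Add(-47, -78)), 114) = Mul(Add(Rational(-1, 2), Add(-47, -78)), 114) = Mul(Add(Rational(-1, 2), -125), 114) = Mul(Rational(-251, 2), 114) = -14307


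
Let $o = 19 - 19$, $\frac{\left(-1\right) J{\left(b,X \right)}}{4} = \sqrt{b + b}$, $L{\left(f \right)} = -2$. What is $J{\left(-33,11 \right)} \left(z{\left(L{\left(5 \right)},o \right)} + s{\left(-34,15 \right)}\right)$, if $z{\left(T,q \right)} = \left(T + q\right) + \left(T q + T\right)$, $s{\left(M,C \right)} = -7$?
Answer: $44 i \sqrt{66} \approx 357.46 i$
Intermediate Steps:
$J{\left(b,X \right)} = - 4 \sqrt{2} \sqrt{b}$ ($J{\left(b,X \right)} = - 4 \sqrt{b + b} = - 4 \sqrt{2 b} = - 4 \sqrt{2} \sqrt{b}$)
$o = 0$
$z{\left(T,q \right)} = q + 2 T + T q$ ($z{\left(T,q \right)} = \left(T + q\right) + \left(T + T q\right) = q + 2 T + T q$)
$J{\left(-33,11 \right)} \left(z{\left(L{\left(5 \right)},o \right)} + s{\left(-34,15 \right)}\right) = - 4 \sqrt{2} \sqrt{-33} \left(\left(0 + 2 \left(-2\right) - 0\right) - 7\right) = - 4 \sqrt{2} i \sqrt{33} \left(\left(0 - 4 + 0\right) - 7\right) = - 4 i \sqrt{66} \left(-4 - 7\right) = - 4 i \sqrt{66} \left(-11\right) = 44 i \sqrt{66}$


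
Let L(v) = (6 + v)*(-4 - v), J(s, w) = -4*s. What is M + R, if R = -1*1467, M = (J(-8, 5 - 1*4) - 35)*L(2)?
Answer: -1323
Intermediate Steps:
L(v) = (-4 - v)*(6 + v)
M = 144 (M = (-4*(-8) - 35)*(-24 - 1*2**2 - 10*2) = (32 - 35)*(-24 - 1*4 - 20) = -3*(-24 - 4 - 20) = -3*(-48) = 144)
R = -1467
M + R = 144 - 1467 = -1323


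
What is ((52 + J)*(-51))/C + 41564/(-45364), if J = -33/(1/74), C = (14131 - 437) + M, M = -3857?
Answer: 426712741/37187139 ≈ 11.475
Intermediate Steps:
C = 9837 (C = (14131 - 437) - 3857 = 13694 - 3857 = 9837)
J = -2442 (J = -33/1/74 = -33*74 = -2442)
((52 + J)*(-51))/C + 41564/(-45364) = ((52 - 2442)*(-51))/9837 + 41564/(-45364) = -2390*(-51)*(1/9837) + 41564*(-1/45364) = 121890*(1/9837) - 10391/11341 = 40630/3279 - 10391/11341 = 426712741/37187139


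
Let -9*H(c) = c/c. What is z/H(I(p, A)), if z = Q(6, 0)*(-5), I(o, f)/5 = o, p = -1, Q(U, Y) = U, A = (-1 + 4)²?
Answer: 270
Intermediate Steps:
A = 9 (A = 3² = 9)
I(o, f) = 5*o
z = -30 (z = 6*(-5) = -30)
H(c) = -⅑ (H(c) = -c/(9*c) = -⅑*1 = -⅑)
z/H(I(p, A)) = -30/(-⅑) = -30*(-9) = 270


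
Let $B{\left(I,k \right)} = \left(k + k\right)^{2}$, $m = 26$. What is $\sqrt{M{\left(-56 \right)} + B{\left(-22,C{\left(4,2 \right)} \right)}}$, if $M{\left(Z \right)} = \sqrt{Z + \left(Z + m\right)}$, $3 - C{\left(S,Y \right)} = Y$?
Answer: $\sqrt{4 + i \sqrt{86}} \approx 2.6551 + 1.7464 i$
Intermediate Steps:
$C{\left(S,Y \right)} = 3 - Y$
$B{\left(I,k \right)} = 4 k^{2}$ ($B{\left(I,k \right)} = \left(2 k\right)^{2} = 4 k^{2}$)
$M{\left(Z \right)} = \sqrt{26 + 2 Z}$ ($M{\left(Z \right)} = \sqrt{Z + \left(Z + 26\right)} = \sqrt{Z + \left(26 + Z\right)} = \sqrt{26 + 2 Z}$)
$\sqrt{M{\left(-56 \right)} + B{\left(-22,C{\left(4,2 \right)} \right)}} = \sqrt{\sqrt{26 + 2 \left(-56\right)} + 4 \left(3 - 2\right)^{2}} = \sqrt{\sqrt{26 - 112} + 4 \left(3 - 2\right)^{2}} = \sqrt{\sqrt{-86} + 4 \cdot 1^{2}} = \sqrt{i \sqrt{86} + 4 \cdot 1} = \sqrt{i \sqrt{86} + 4} = \sqrt{4 + i \sqrt{86}}$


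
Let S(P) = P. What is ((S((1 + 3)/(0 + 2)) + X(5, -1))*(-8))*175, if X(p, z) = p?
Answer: -9800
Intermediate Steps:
((S((1 + 3)/(0 + 2)) + X(5, -1))*(-8))*175 = (((1 + 3)/(0 + 2) + 5)*(-8))*175 = ((4/2 + 5)*(-8))*175 = ((4*(½) + 5)*(-8))*175 = ((2 + 5)*(-8))*175 = (7*(-8))*175 = -56*175 = -9800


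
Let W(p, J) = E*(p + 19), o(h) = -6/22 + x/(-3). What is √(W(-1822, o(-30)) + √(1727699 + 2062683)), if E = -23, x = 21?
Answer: √(41469 + √3790382) ≈ 208.36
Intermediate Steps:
o(h) = -80/11 (o(h) = -6/22 + 21/(-3) = -6*1/22 + 21*(-⅓) = -3/11 - 7 = -80/11)
W(p, J) = -437 - 23*p (W(p, J) = -23*(p + 19) = -23*(19 + p) = -437 - 23*p)
√(W(-1822, o(-30)) + √(1727699 + 2062683)) = √((-437 - 23*(-1822)) + √(1727699 + 2062683)) = √((-437 + 41906) + √3790382) = √(41469 + √3790382)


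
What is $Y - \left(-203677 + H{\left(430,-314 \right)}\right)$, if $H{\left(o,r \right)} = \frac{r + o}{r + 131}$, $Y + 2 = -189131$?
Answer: $\frac{2661668}{183} \approx 14545.0$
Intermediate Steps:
$Y = -189133$ ($Y = -2 - 189131 = -189133$)
$H{\left(o,r \right)} = \frac{o + r}{131 + r}$
$Y - \left(-203677 + H{\left(430,-314 \right)}\right) = -189133 - \left(-203677 + \frac{430 - 314}{131 - 314}\right) = -189133 - \left(-203677 + \frac{1}{-183} \cdot 116\right) = -189133 - \left(-203677 - \frac{116}{183}\right) = -189133 - - \frac{37273007}{183} = -189133 + \frac{37273007}{183} = \frac{2661668}{183}$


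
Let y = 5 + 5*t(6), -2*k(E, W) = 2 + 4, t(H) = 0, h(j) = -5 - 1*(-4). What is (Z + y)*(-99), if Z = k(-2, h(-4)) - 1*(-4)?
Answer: -594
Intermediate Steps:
h(j) = -1 (h(j) = -5 + 4 = -1)
k(E, W) = -3 (k(E, W) = -(2 + 4)/2 = -½*6 = -3)
Z = 1 (Z = -3 - 1*(-4) = -3 + 4 = 1)
y = 5 (y = 5 + 5*0 = 5 + 0 = 5)
(Z + y)*(-99) = (1 + 5)*(-99) = 6*(-99) = -594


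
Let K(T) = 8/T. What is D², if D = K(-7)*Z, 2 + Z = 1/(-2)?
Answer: 400/49 ≈ 8.1633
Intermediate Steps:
Z = -5/2 (Z = -2 + 1/(-2) = -2 + 1*(-½) = -2 - ½ = -5/2 ≈ -2.5000)
D = 20/7 (D = (8/(-7))*(-5/2) = (8*(-⅐))*(-5/2) = -8/7*(-5/2) = 20/7 ≈ 2.8571)
D² = (20/7)² = 400/49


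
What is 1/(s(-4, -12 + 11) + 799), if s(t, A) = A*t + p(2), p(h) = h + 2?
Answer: 1/807 ≈ 0.0012392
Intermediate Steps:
p(h) = 2 + h
s(t, A) = 4 + A*t (s(t, A) = A*t + (2 + 2) = A*t + 4 = 4 + A*t)
1/(s(-4, -12 + 11) + 799) = 1/((4 + (-12 + 11)*(-4)) + 799) = 1/((4 - 1*(-4)) + 799) = 1/((4 + 4) + 799) = 1/(8 + 799) = 1/807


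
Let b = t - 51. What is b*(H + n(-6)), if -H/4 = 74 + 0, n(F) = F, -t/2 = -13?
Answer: 7550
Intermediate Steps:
t = 26 (t = -2*(-13) = 26)
H = -296 (H = -4*(74 + 0) = -4*74 = -296)
b = -25 (b = 26 - 51 = -25)
b*(H + n(-6)) = -25*(-296 - 6) = -25*(-302) = 7550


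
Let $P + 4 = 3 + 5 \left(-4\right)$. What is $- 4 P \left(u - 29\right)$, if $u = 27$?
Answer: $-168$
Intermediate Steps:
$P = -21$ ($P = -4 + \left(3 + 5 \left(-4\right)\right) = -4 + \left(3 - 20\right) = -4 - 17 = -21$)
$- 4 P \left(u - 29\right) = \left(-4\right) \left(-21\right) \left(27 - 29\right) = 84 \left(-2\right) = -168$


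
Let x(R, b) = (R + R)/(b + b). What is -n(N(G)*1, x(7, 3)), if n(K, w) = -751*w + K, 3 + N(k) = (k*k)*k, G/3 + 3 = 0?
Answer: 7453/3 ≈ 2484.3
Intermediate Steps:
G = -9 (G = -9 + 3*0 = -9 + 0 = -9)
N(k) = -3 + k**3 (N(k) = -3 + (k*k)*k = -3 + k**2*k = -3 + k**3)
x(R, b) = R/b (x(R, b) = (2*R)/((2*b)) = (2*R)*(1/(2*b)) = R/b)
n(K, w) = K - 751*w
-n(N(G)*1, x(7, 3)) = -((-3 + (-9)**3)*1 - 5257/3) = -((-3 - 729)*1 - 5257/3) = -(-732*1 - 751*7/3) = -(-732 - 5257/3) = -1*(-7453/3) = 7453/3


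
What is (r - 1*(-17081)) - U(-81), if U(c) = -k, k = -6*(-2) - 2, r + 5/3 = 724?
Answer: 53440/3 ≈ 17813.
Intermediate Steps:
r = 2167/3 (r = -5/3 + 724 = 2167/3 ≈ 722.33)
k = 10 (k = 12 - 2 = 10)
U(c) = -10 (U(c) = -1*10 = -10)
(r - 1*(-17081)) - U(-81) = (2167/3 - 1*(-17081)) - 1*(-10) = (2167/3 + 17081) + 10 = 53410/3 + 10 = 53440/3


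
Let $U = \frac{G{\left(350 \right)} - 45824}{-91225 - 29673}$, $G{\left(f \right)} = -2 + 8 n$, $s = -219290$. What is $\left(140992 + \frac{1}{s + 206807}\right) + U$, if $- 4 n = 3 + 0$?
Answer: $\frac{106390715568043}{754584867} \approx 1.4099 \cdot 10^{5}$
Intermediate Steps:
$n = - \frac{3}{4}$ ($n = - \frac{3 + 0}{4} = \left(- \frac{1}{4}\right) 3 = - \frac{3}{4} \approx -0.75$)
$G{\left(f \right)} = -8$ ($G{\left(f \right)} = -2 + 8 \left(- \frac{3}{4}\right) = -2 - 6 = -8$)
$U = \frac{22916}{60449}$ ($U = \frac{-8 - 45824}{-91225 - 29673} = - \frac{45832}{-120898} = \left(-45832\right) \left(- \frac{1}{120898}\right) = \frac{22916}{60449} \approx 0.3791$)
$\left(140992 + \frac{1}{s + 206807}\right) + U = \left(140992 + \frac{1}{-219290 + 206807}\right) + \frac{22916}{60449} = \left(140992 + \frac{1}{-12483}\right) + \frac{22916}{60449} = \left(140992 - \frac{1}{12483}\right) + \frac{22916}{60449} = \frac{1760003135}{12483} + \frac{22916}{60449} = \frac{106390715568043}{754584867}$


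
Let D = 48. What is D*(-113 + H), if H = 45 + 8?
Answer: -2880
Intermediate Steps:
H = 53
D*(-113 + H) = 48*(-113 + 53) = 48*(-60) = -2880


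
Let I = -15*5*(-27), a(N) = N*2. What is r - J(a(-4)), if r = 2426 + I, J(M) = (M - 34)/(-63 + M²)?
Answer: 4493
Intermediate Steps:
a(N) = 2*N
I = 2025 (I = -75*(-27) = 2025)
J(M) = (-34 + M)/(-63 + M²)
r = 4451 (r = 2426 + 2025 = 4451)
r - J(a(-4)) = 4451 - (-34 + 2*(-4))/(-63 + (2*(-4))²) = 4451 - (-34 - 8)/(-63 + (-8)²) = 4451 - (-42)/(-63 + 64) = 4451 - (-42)/1 = 4451 - (-42) = 4451 - 1*(-42) = 4451 + 42 = 4493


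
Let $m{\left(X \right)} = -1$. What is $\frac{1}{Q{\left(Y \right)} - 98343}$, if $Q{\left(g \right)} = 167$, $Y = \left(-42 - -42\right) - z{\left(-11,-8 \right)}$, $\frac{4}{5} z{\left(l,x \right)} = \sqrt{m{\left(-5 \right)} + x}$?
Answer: $- \frac{1}{98176} \approx -1.0186 \cdot 10^{-5}$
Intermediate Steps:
$z{\left(l,x \right)} = \frac{5 \sqrt{-1 + x}}{4}$
$Y = - \frac{15 i}{4}$ ($Y = \left(-42 - -42\right) - \frac{5 \sqrt{-1 - 8}}{4} = \left(-42 + 42\right) - \frac{5 \sqrt{-9}}{4} = 0 - \frac{5 \cdot 3 i}{4} = 0 - \frac{15 i}{4} = - \frac{15 i}{4} \approx - 3.75 i$)
$\frac{1}{Q{\left(Y \right)} - 98343} = \frac{1}{167 - 98343} = \frac{1}{-98176} = - \frac{1}{98176}$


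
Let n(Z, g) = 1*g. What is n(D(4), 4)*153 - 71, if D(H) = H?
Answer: 541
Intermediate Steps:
n(Z, g) = g
n(D(4), 4)*153 - 71 = 4*153 - 71 = 612 - 71 = 541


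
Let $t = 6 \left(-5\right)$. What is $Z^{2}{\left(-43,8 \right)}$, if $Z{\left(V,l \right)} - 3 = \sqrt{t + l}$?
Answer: $\left(3 + i \sqrt{22}\right)^{2} \approx -13.0 + 28.142 i$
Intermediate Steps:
$t = -30$
$Z{\left(V,l \right)} = 3 + \sqrt{-30 + l}$
$Z^{2}{\left(-43,8 \right)} = \left(3 + \sqrt{-30 + 8}\right)^{2} = \left(3 + \sqrt{-22}\right)^{2} = \left(3 + i \sqrt{22}\right)^{2}$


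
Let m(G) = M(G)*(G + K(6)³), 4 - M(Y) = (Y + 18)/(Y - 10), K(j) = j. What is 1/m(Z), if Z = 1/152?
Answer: 32984/41336747 ≈ 0.00079793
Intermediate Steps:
M(Y) = 4 - (18 + Y)/(-10 + Y) (M(Y) = 4 - (Y + 18)/(Y - 10) = 4 - (18 + Y)/(-10 + Y))
Z = 1/152 ≈ 0.0065789
m(G) = (-58 + 3*G)*(216 + G)/(-10 + G) (m(G) = ((-58 + 3*G)/(-10 + G))*(G + 6³) = ((-58 + 3*G)/(-10 + G))*(G + 216) = ((-58 + 3*G)/(-10 + G))*(216 + G) = (-58 + 3*G)*(216 + G)/(-10 + G))
1/m(Z) = 1/((-58 + 3*(1/152))*(216 + 1/152)/(-10 + 1/152)) = 1/((-58 + 3/152)*(32833/152)/(-1519/152)) = 1/(-152/1519*(-8813/152)*32833/152) = 1/(41336747/32984) = 32984/41336747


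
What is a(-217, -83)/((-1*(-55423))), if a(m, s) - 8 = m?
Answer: -11/2917 ≈ -0.0037710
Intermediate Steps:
a(m, s) = 8 + m
a(-217, -83)/((-1*(-55423))) = (8 - 217)/((-1*(-55423))) = -209/55423 = -209*1/55423 = -11/2917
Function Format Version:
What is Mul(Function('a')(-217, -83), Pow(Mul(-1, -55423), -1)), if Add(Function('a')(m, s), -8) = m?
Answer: Rational(-11, 2917) ≈ -0.0037710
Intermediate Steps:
Function('a')(m, s) = Add(8, m)
Mul(Function('a')(-217, -83), Pow(Mul(-1, -55423), -1)) = Mul(Add(8, -217), Pow(Mul(-1, -55423), -1)) = Mul(-209, Pow(55423, -1)) = Mul(-209, Rational(1, 55423)) = Rational(-11, 2917)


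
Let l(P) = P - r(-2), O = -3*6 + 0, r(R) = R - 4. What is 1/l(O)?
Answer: -1/12 ≈ -0.083333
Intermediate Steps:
r(R) = -4 + R
O = -18 (O = -18 + 0 = -18)
l(P) = 6 + P (l(P) = P - (-4 - 2) = P - 1*(-6) = P + 6 = 6 + P)
1/l(O) = 1/(6 - 18) = 1/(-12) = -1/12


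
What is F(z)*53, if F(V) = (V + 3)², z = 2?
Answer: 1325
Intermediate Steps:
F(V) = (3 + V)²
F(z)*53 = (3 + 2)²*53 = 5²*53 = 25*53 = 1325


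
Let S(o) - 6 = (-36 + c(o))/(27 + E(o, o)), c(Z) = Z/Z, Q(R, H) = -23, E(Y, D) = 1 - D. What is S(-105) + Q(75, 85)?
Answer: -328/19 ≈ -17.263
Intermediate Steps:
c(Z) = 1
S(o) = 6 - 35/(28 - o) (S(o) = 6 + (-36 + 1)/(27 + (1 - o)) = 6 - 35/(28 - o))
S(-105) + Q(75, 85) = (-133 + 6*(-105))/(-28 - 105) - 23 = (-133 - 630)/(-133) - 23 = -1/133*(-763) - 23 = 109/19 - 23 = -328/19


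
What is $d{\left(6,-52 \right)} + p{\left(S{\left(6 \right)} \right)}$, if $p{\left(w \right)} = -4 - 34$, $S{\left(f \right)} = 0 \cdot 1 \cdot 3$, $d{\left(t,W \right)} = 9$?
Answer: $-29$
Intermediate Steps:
$S{\left(f \right)} = 0$ ($S{\left(f \right)} = 0 \cdot 3 = 0$)
$p{\left(w \right)} = -38$ ($p{\left(w \right)} = -4 - 34 = -38$)
$d{\left(6,-52 \right)} + p{\left(S{\left(6 \right)} \right)} = 9 - 38 = -29$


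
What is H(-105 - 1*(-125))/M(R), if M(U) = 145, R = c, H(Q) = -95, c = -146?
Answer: -19/29 ≈ -0.65517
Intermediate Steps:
R = -146
H(-105 - 1*(-125))/M(R) = -95/145 = -95*1/145 = -19/29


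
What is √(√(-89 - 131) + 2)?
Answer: √(2 + 2*I*√55) ≈ 2.9126 + 2.5462*I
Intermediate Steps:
√(√(-89 - 131) + 2) = √(√(-220) + 2) = √(2*I*√55 + 2) = √(2 + 2*I*√55)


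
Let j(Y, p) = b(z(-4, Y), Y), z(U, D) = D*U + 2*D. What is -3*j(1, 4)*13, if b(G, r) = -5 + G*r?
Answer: 273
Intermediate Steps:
z(U, D) = 2*D + D*U
j(Y, p) = -5 - 2*Y² (j(Y, p) = -5 + (Y*(2 - 4))*Y = -5 + (Y*(-2))*Y = -5 + (-2*Y)*Y = -5 - 2*Y²)
-3*j(1, 4)*13 = -3*(-5 - 2*1²)*13 = -3*(-5 - 2*1)*13 = -3*(-5 - 2)*13 = -3*(-7)*13 = 21*13 = 273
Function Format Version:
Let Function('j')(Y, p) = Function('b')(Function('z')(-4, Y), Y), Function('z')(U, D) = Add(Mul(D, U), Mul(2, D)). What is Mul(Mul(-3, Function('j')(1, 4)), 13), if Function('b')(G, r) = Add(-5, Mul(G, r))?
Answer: 273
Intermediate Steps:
Function('z')(U, D) = Add(Mul(2, D), Mul(D, U))
Function('j')(Y, p) = Add(-5, Mul(-2, Pow(Y, 2))) (Function('j')(Y, p) = Add(-5, Mul(Mul(Y, Add(2, -4)), Y)) = Add(-5, Mul(Mul(Y, -2), Y)) = Add(-5, Mul(Mul(-2, Y), Y)) = Add(-5, Mul(-2, Pow(Y, 2))))
Mul(Mul(-3, Function('j')(1, 4)), 13) = Mul(Mul(-3, Add(-5, Mul(-2, Pow(1, 2)))), 13) = Mul(Mul(-3, Add(-5, Mul(-2, 1))), 13) = Mul(Mul(-3, Add(-5, -2)), 13) = Mul(Mul(-3, -7), 13) = Mul(21, 13) = 273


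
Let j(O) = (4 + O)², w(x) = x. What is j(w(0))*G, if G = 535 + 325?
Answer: 13760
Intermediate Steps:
G = 860
j(w(0))*G = (4 + 0)²*860 = 4²*860 = 16*860 = 13760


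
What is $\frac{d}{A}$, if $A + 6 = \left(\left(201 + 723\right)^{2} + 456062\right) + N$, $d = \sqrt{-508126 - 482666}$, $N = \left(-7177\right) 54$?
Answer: $\frac{9 i \sqrt{3058}}{461137} \approx 0.0010793 i$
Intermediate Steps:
$N = -387558$
$d = 18 i \sqrt{3058}$ ($d = \sqrt{-990792} = 18 i \sqrt{3058} \approx 995.39 i$)
$A = 922274$ ($A = -6 - \left(-68504 - \left(201 + 723\right)^{2}\right) = -6 + \left(\left(924^{2} + 456062\right) - 387558\right) = -6 + \left(\left(853776 + 456062\right) - 387558\right) = -6 + \left(1309838 - 387558\right) = -6 + 922280 = 922274$)
$\frac{d}{A} = \frac{18 i \sqrt{3058}}{922274} = 18 i \sqrt{3058} \cdot \frac{1}{922274} = \frac{9 i \sqrt{3058}}{461137}$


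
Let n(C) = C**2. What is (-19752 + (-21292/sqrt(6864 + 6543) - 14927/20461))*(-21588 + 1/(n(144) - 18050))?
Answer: 23435400659954833/54958246 + 617312217082*sqrt(13407)/18005601 ≈ 4.3039e+8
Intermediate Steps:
(-19752 + (-21292/sqrt(6864 + 6543) - 14927/20461))*(-21588 + 1/(n(144) - 18050)) = (-19752 + (-21292/sqrt(6864 + 6543) - 14927/20461))*(-21588 + 1/(144**2 - 18050)) = (-19752 + (-21292*sqrt(13407)/13407 - 14927*1/20461))*(-21588 + 1/(20736 - 18050)) = (-19752 + (-21292*sqrt(13407)/13407 - 14927/20461))*(-21588 + 1/2686) = (-19752 + (-14927/20461 - 21292*sqrt(13407)/13407))*(-57985367/2686) = (-404160599/20461 - 21292*sqrt(13407)/13407)*(-57985367/2686) = 23435400659954833/54958246 + 617312217082*sqrt(13407)/18005601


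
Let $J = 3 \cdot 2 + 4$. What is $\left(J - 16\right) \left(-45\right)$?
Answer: $270$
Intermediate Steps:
$J = 10$ ($J = 6 + 4 = 10$)
$\left(J - 16\right) \left(-45\right) = \left(10 - 16\right) \left(-45\right) = \left(-6\right) \left(-45\right) = 270$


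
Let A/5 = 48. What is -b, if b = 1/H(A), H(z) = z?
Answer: -1/240 ≈ -0.0041667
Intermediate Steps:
A = 240 (A = 5*48 = 240)
b = 1/240 ≈ 0.0041667
-b = -1*1/240 = -1/240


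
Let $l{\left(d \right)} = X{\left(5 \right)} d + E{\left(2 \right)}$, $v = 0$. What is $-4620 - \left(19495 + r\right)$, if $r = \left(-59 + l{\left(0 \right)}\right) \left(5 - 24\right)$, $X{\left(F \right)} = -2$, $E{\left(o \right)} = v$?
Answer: $-25236$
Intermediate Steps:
$E{\left(o \right)} = 0$
$l{\left(d \right)} = - 2 d$ ($l{\left(d \right)} = - 2 d + 0 = - 2 d$)
$r = 1121$ ($r = \left(-59 - 0\right) \left(5 - 24\right) = \left(-59 + 0\right) \left(5 - 24\right) = \left(-59\right) \left(-19\right) = 1121$)
$-4620 - \left(19495 + r\right) = -4620 - \left(19495 + 1121\right) = -4620 - 20616 = -25236$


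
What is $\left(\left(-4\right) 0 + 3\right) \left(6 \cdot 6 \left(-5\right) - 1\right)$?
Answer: $-543$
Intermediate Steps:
$\left(\left(-4\right) 0 + 3\right) \left(6 \cdot 6 \left(-5\right) - 1\right) = \left(0 + 3\right) \left(6 \left(-30\right) - 1\right) = 3 \left(-180 - 1\right) = 3 \left(-181\right) = -543$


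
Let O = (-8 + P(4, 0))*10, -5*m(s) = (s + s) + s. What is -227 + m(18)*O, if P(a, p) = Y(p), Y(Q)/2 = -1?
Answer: 853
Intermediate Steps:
Y(Q) = -2 (Y(Q) = 2*(-1) = -2)
P(a, p) = -2
m(s) = -3*s/5 (m(s) = -((s + s) + s)/5 = -(2*s + s)/5 = -3*s/5)
O = -100 (O = (-8 - 2)*10 = -10*10 = -100)
-227 + m(18)*O = -227 - 3/5*18*(-100) = -227 - 54/5*(-100) = -227 + 1080 = 853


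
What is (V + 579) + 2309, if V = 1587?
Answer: 4475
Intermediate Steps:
(V + 579) + 2309 = (1587 + 579) + 2309 = 2166 + 2309 = 4475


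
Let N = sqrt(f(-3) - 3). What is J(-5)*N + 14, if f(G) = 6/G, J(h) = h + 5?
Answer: 14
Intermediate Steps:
J(h) = 5 + h
N = I*sqrt(5) (N = sqrt(6/(-3) - 3) = sqrt(6*(-1/3) - 3) = sqrt(-2 - 3) = sqrt(-5) = I*sqrt(5) ≈ 2.2361*I)
J(-5)*N + 14 = (5 - 5)*(I*sqrt(5)) + 14 = 0*(I*sqrt(5)) + 14 = 0 + 14 = 14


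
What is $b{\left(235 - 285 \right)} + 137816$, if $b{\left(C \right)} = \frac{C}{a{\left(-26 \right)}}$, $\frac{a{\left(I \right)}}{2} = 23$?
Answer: $\frac{3169743}{23} \approx 1.3782 \cdot 10^{5}$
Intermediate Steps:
$a{\left(I \right)} = 46$ ($a{\left(I \right)} = 2 \cdot 23 = 46$)
$b{\left(C \right)} = \frac{C}{46}$
$b{\left(235 - 285 \right)} + 137816 = \frac{235 - 285}{46} + 137816 = \frac{1}{46} \left(-50\right) + 137816 = - \frac{25}{23} + 137816 = \frac{3169743}{23}$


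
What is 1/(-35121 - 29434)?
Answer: -1/64555 ≈ -1.5491e-5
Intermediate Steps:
1/(-35121 - 29434) = 1/(-64555) = -1/64555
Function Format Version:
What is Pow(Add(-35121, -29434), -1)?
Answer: Rational(-1, 64555) ≈ -1.5491e-5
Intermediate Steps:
Pow(Add(-35121, -29434), -1) = Pow(-64555, -1) = Rational(-1, 64555)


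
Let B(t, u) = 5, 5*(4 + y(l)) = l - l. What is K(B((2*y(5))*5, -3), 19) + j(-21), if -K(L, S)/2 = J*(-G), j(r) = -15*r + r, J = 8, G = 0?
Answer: 294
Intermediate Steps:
y(l) = -4 (y(l) = -4 + (l - l)/5 = -4 + (⅕)*0 = -4 + 0 = -4)
j(r) = -14*r
K(L, S) = 0 (K(L, S) = -16*(-1*0) = -16*0 = -2*0 = 0)
K(B((2*y(5))*5, -3), 19) + j(-21) = 0 - 14*(-21) = 0 + 294 = 294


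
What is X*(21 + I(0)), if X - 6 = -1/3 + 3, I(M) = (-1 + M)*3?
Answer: 156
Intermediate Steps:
I(M) = -3 + 3*M
X = 26/3 (X = 6 + (-1/3 + 3) = 6 + (-1*⅓ + 3) = 6 + (-⅓ + 3) = 6 + 8/3 = 26/3 ≈ 8.6667)
X*(21 + I(0)) = 26*(21 + (-3 + 3*0))/3 = 26*(21 + (-3 + 0))/3 = 26*(21 - 3)/3 = (26/3)*18 = 156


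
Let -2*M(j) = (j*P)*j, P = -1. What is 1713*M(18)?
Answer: 277506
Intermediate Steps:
M(j) = j**2/2 (M(j) = -j*(-1)*j/2 = -(-j)*j/2 = -(-1)*j**2/2 = j**2/2)
1713*M(18) = 1713*((1/2)*18**2) = 1713*((1/2)*324) = 1713*162 = 277506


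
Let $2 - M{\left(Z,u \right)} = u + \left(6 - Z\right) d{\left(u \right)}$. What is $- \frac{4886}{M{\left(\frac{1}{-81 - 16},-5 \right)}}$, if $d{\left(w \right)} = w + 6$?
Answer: $- \frac{236971}{48} \approx -4936.9$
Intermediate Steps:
$d{\left(w \right)} = 6 + w$
$M{\left(Z,u \right)} = 2 - u - \left(6 + u\right) \left(6 - Z\right)$ ($M{\left(Z,u \right)} = 2 - \left(u + \left(6 - Z\right) \left(6 + u\right)\right) = 2 - \left(u + \left(6 + u\right) \left(6 - Z\right)\right) = 2 - u - \left(6 + u\right) \left(6 - Z\right)$)
$- \frac{4886}{M{\left(\frac{1}{-81 - 16},-5 \right)}} = - \frac{4886}{-34 - -35 + \frac{6 - 5}{-81 - 16}} = - \frac{4886}{-34 + 35 + \frac{1}{-97} \cdot 1} = - \frac{4886}{-34 + 35 - \frac{1}{97}} = - \frac{4886}{\frac{96}{97}} = \left(-4886\right) \frac{97}{96} = - \frac{236971}{48}$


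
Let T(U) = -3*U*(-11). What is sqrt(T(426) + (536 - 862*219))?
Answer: 2*I*sqrt(43546) ≈ 417.35*I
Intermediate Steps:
T(U) = 33*U
sqrt(T(426) + (536 - 862*219)) = sqrt(33*426 + (536 - 862*219)) = sqrt(14058 + (536 - 188778)) = sqrt(14058 - 188242) = sqrt(-174184) = 2*I*sqrt(43546)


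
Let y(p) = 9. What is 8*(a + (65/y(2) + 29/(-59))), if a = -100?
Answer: -396208/531 ≈ -746.15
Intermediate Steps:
8*(a + (65/y(2) + 29/(-59))) = 8*(-100 + (65/9 + 29/(-59))) = 8*(-100 + (65*(⅑) + 29*(-1/59))) = 8*(-100 + (65/9 - 29/59)) = 8*(-100 + 3574/531) = 8*(-49526/531) = -396208/531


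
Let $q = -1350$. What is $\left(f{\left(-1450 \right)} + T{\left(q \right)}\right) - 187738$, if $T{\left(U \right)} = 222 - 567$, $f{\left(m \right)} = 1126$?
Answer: $-186957$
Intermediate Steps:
$T{\left(U \right)} = -345$
$\left(f{\left(-1450 \right)} + T{\left(q \right)}\right) - 187738 = \left(1126 - 345\right) - 187738 = 781 - 187738 = -186957$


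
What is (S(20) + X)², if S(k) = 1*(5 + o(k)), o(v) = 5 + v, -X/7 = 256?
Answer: 3104644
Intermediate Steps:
X = -1792 (X = -7*256 = -1792)
S(k) = 10 + k (S(k) = 1*(5 + (5 + k)) = 1*(10 + k) = 10 + k)
(S(20) + X)² = ((10 + 20) - 1792)² = (30 - 1792)² = (-1762)² = 3104644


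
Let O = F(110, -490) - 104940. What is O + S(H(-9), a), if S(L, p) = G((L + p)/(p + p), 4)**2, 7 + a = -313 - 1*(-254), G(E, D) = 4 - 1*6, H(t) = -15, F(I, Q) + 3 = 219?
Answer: -104720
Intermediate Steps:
F(I, Q) = 216 (F(I, Q) = -3 + 219 = 216)
G(E, D) = -2 (G(E, D) = 4 - 6 = -2)
a = -66 (a = -7 + (-313 - 1*(-254)) = -7 + (-313 + 254) = -7 - 59 = -66)
S(L, p) = 4 (S(L, p) = (-2)**2 = 4)
O = -104724 (O = 216 - 104940 = -104724)
O + S(H(-9), a) = -104724 + 4 = -104720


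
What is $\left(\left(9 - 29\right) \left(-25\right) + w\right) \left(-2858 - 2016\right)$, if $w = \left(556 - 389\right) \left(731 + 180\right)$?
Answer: $-743952738$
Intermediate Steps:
$w = 152137$ ($w = 167 \cdot 911 = 152137$)
$\left(\left(9 - 29\right) \left(-25\right) + w\right) \left(-2858 - 2016\right) = \left(\left(9 - 29\right) \left(-25\right) + 152137\right) \left(-2858 - 2016\right) = \left(\left(-20\right) \left(-25\right) + 152137\right) \left(-4874\right) = \left(500 + 152137\right) \left(-4874\right) = 152637 \left(-4874\right) = -743952738$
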